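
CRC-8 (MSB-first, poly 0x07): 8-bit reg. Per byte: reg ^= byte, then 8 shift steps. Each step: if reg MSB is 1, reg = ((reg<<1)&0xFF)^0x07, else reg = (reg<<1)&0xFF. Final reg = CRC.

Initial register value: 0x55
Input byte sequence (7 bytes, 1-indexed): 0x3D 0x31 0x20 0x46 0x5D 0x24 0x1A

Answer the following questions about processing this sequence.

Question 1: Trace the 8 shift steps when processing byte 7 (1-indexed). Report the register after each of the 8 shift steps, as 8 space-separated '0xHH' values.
Answer: 0x00 0x00 0x00 0x00 0x00 0x00 0x00 0x00

Derivation:
After byte 1 (0x3D): reg=0x1F
After byte 2 (0x31): reg=0xCA
After byte 3 (0x20): reg=0x98
After byte 4 (0x46): reg=0x14
After byte 5 (0x5D): reg=0xF8
After byte 6 (0x24): reg=0x1A
Register before byte 7: 0x1A
After XOR with byte 0x1A: 0x00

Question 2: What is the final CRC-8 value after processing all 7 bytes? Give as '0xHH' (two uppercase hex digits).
After byte 1 (0x3D): reg=0x1F
After byte 2 (0x31): reg=0xCA
After byte 3 (0x20): reg=0x98
After byte 4 (0x46): reg=0x14
After byte 5 (0x5D): reg=0xF8
After byte 6 (0x24): reg=0x1A
After byte 7 (0x1A): reg=0x00

Answer: 0x00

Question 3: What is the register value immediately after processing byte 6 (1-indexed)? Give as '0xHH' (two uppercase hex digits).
Answer: 0x1A

Derivation:
After byte 1 (0x3D): reg=0x1F
After byte 2 (0x31): reg=0xCA
After byte 3 (0x20): reg=0x98
After byte 4 (0x46): reg=0x14
After byte 5 (0x5D): reg=0xF8
After byte 6 (0x24): reg=0x1A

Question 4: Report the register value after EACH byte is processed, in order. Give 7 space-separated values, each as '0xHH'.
0x1F 0xCA 0x98 0x14 0xF8 0x1A 0x00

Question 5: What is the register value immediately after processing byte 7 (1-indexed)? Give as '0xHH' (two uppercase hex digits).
Answer: 0x00

Derivation:
After byte 1 (0x3D): reg=0x1F
After byte 2 (0x31): reg=0xCA
After byte 3 (0x20): reg=0x98
After byte 4 (0x46): reg=0x14
After byte 5 (0x5D): reg=0xF8
After byte 6 (0x24): reg=0x1A
After byte 7 (0x1A): reg=0x00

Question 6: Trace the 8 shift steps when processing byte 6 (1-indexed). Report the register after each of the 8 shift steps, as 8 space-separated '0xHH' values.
Answer: 0xBF 0x79 0xF2 0xE3 0xC1 0x85 0x0D 0x1A

Derivation:
After byte 1 (0x3D): reg=0x1F
After byte 2 (0x31): reg=0xCA
After byte 3 (0x20): reg=0x98
After byte 4 (0x46): reg=0x14
After byte 5 (0x5D): reg=0xF8
Register before byte 6: 0xF8
After XOR with byte 0x24: 0xDC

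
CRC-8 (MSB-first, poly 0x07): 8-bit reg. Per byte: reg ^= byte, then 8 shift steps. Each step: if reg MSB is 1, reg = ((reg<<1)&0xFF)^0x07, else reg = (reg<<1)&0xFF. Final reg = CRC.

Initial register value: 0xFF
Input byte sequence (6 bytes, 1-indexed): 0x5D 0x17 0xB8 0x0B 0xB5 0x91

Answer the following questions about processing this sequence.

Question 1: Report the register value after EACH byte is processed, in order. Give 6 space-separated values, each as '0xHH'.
0x67 0x57 0x83 0xB1 0x1C 0xAA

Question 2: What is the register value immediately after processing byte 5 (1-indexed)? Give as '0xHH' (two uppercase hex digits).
Answer: 0x1C

Derivation:
After byte 1 (0x5D): reg=0x67
After byte 2 (0x17): reg=0x57
After byte 3 (0xB8): reg=0x83
After byte 4 (0x0B): reg=0xB1
After byte 5 (0xB5): reg=0x1C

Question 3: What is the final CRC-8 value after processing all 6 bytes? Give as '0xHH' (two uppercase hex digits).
After byte 1 (0x5D): reg=0x67
After byte 2 (0x17): reg=0x57
After byte 3 (0xB8): reg=0x83
After byte 4 (0x0B): reg=0xB1
After byte 5 (0xB5): reg=0x1C
After byte 6 (0x91): reg=0xAA

Answer: 0xAA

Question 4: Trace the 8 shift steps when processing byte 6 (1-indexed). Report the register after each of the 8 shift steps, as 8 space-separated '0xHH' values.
Answer: 0x1D 0x3A 0x74 0xE8 0xD7 0xA9 0x55 0xAA

Derivation:
After byte 1 (0x5D): reg=0x67
After byte 2 (0x17): reg=0x57
After byte 3 (0xB8): reg=0x83
After byte 4 (0x0B): reg=0xB1
After byte 5 (0xB5): reg=0x1C
Register before byte 6: 0x1C
After XOR with byte 0x91: 0x8D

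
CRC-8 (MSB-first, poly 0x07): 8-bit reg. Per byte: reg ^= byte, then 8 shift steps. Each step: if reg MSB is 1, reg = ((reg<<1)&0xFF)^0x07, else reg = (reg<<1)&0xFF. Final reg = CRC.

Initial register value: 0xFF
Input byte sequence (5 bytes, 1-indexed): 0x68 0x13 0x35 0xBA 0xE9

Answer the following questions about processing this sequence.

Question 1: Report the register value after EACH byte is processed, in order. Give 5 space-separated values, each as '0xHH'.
0xEC 0xF3 0x5C 0xBC 0xAC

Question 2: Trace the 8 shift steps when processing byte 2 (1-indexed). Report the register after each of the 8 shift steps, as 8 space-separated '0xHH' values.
Answer: 0xF9 0xF5 0xED 0xDD 0xBD 0x7D 0xFA 0xF3

Derivation:
After byte 1 (0x68): reg=0xEC
Register before byte 2: 0xEC
After XOR with byte 0x13: 0xFF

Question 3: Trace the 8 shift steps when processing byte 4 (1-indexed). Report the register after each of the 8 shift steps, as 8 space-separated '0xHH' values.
After byte 1 (0x68): reg=0xEC
After byte 2 (0x13): reg=0xF3
After byte 3 (0x35): reg=0x5C
Register before byte 4: 0x5C
After XOR with byte 0xBA: 0xE6

Answer: 0xCB 0x91 0x25 0x4A 0x94 0x2F 0x5E 0xBC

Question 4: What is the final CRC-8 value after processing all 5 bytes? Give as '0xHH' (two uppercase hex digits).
Answer: 0xAC

Derivation:
After byte 1 (0x68): reg=0xEC
After byte 2 (0x13): reg=0xF3
After byte 3 (0x35): reg=0x5C
After byte 4 (0xBA): reg=0xBC
After byte 5 (0xE9): reg=0xAC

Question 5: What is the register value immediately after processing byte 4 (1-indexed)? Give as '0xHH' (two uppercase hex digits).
After byte 1 (0x68): reg=0xEC
After byte 2 (0x13): reg=0xF3
After byte 3 (0x35): reg=0x5C
After byte 4 (0xBA): reg=0xBC

Answer: 0xBC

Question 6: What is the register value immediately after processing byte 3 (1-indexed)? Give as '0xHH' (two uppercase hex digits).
After byte 1 (0x68): reg=0xEC
After byte 2 (0x13): reg=0xF3
After byte 3 (0x35): reg=0x5C

Answer: 0x5C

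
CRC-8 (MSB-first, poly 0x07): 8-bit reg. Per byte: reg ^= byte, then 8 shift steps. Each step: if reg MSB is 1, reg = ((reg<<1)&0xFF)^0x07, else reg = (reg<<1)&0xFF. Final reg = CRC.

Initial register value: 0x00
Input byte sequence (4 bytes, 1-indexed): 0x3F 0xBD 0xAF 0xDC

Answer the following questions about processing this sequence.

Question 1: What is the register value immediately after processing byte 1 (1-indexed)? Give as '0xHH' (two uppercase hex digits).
Answer: 0xBD

Derivation:
After byte 1 (0x3F): reg=0xBD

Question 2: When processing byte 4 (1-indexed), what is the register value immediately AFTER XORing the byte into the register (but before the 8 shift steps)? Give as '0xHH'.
Register before byte 4: 0x44
Byte 4: 0xDC
0x44 XOR 0xDC = 0x98

Answer: 0x98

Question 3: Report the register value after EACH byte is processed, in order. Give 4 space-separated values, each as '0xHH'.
0xBD 0x00 0x44 0xC1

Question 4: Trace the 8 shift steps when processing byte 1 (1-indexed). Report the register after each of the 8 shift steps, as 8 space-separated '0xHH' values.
Register before byte 1: 0x00
After XOR with byte 0x3F: 0x3F

Answer: 0x7E 0xFC 0xFF 0xF9 0xF5 0xED 0xDD 0xBD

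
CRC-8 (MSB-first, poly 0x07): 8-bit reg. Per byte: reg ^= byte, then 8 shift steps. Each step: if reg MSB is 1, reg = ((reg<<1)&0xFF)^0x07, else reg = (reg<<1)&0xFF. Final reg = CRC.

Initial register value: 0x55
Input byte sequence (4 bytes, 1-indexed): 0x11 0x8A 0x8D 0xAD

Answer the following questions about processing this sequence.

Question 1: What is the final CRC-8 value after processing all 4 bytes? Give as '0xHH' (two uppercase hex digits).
After byte 1 (0x11): reg=0xDB
After byte 2 (0x8A): reg=0xB0
After byte 3 (0x8D): reg=0xB3
After byte 4 (0xAD): reg=0x5A

Answer: 0x5A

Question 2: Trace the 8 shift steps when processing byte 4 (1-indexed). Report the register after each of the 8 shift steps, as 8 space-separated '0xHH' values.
Answer: 0x3C 0x78 0xF0 0xE7 0xC9 0x95 0x2D 0x5A

Derivation:
After byte 1 (0x11): reg=0xDB
After byte 2 (0x8A): reg=0xB0
After byte 3 (0x8D): reg=0xB3
Register before byte 4: 0xB3
After XOR with byte 0xAD: 0x1E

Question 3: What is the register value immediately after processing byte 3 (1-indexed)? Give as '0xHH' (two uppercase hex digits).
After byte 1 (0x11): reg=0xDB
After byte 2 (0x8A): reg=0xB0
After byte 3 (0x8D): reg=0xB3

Answer: 0xB3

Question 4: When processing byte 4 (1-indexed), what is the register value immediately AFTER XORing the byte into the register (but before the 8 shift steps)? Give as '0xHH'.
Answer: 0x1E

Derivation:
Register before byte 4: 0xB3
Byte 4: 0xAD
0xB3 XOR 0xAD = 0x1E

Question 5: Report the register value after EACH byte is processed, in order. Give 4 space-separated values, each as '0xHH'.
0xDB 0xB0 0xB3 0x5A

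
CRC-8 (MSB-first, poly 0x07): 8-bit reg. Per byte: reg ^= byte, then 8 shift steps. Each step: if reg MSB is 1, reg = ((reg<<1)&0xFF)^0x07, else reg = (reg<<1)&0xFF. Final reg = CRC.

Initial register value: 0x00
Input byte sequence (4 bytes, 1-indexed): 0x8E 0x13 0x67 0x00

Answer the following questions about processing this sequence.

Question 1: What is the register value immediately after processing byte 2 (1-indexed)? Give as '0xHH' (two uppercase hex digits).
Answer: 0x19

Derivation:
After byte 1 (0x8E): reg=0xA3
After byte 2 (0x13): reg=0x19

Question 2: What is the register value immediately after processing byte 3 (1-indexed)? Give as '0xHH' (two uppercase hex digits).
Answer: 0x7D

Derivation:
After byte 1 (0x8E): reg=0xA3
After byte 2 (0x13): reg=0x19
After byte 3 (0x67): reg=0x7D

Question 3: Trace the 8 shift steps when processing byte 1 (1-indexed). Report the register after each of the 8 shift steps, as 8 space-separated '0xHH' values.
Answer: 0x1B 0x36 0x6C 0xD8 0xB7 0x69 0xD2 0xA3

Derivation:
Register before byte 1: 0x00
After XOR with byte 0x8E: 0x8E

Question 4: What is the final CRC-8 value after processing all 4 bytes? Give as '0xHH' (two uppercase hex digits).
After byte 1 (0x8E): reg=0xA3
After byte 2 (0x13): reg=0x19
After byte 3 (0x67): reg=0x7D
After byte 4 (0x00): reg=0x74

Answer: 0x74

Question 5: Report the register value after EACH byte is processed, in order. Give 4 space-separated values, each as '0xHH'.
0xA3 0x19 0x7D 0x74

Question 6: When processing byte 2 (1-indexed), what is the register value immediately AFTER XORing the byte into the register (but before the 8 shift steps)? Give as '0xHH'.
Register before byte 2: 0xA3
Byte 2: 0x13
0xA3 XOR 0x13 = 0xB0

Answer: 0xB0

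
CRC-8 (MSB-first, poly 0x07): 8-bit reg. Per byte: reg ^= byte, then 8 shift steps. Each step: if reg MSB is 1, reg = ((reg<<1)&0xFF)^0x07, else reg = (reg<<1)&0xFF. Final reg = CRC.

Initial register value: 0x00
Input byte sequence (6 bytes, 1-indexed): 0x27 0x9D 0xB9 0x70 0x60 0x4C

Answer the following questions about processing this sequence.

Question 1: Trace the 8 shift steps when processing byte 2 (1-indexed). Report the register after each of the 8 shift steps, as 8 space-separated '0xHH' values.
Answer: 0xD0 0xA7 0x49 0x92 0x23 0x46 0x8C 0x1F

Derivation:
After byte 1 (0x27): reg=0xF5
Register before byte 2: 0xF5
After XOR with byte 0x9D: 0x68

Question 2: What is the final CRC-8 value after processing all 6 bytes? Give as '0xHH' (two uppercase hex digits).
After byte 1 (0x27): reg=0xF5
After byte 2 (0x9D): reg=0x1F
After byte 3 (0xB9): reg=0x7B
After byte 4 (0x70): reg=0x31
After byte 5 (0x60): reg=0xB0
After byte 6 (0x4C): reg=0xFA

Answer: 0xFA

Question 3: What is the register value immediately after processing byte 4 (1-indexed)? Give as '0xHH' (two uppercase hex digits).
After byte 1 (0x27): reg=0xF5
After byte 2 (0x9D): reg=0x1F
After byte 3 (0xB9): reg=0x7B
After byte 4 (0x70): reg=0x31

Answer: 0x31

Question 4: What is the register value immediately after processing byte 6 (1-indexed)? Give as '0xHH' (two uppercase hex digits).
Answer: 0xFA

Derivation:
After byte 1 (0x27): reg=0xF5
After byte 2 (0x9D): reg=0x1F
After byte 3 (0xB9): reg=0x7B
After byte 4 (0x70): reg=0x31
After byte 5 (0x60): reg=0xB0
After byte 6 (0x4C): reg=0xFA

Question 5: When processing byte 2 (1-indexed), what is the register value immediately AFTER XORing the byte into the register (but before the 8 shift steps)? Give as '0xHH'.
Answer: 0x68

Derivation:
Register before byte 2: 0xF5
Byte 2: 0x9D
0xF5 XOR 0x9D = 0x68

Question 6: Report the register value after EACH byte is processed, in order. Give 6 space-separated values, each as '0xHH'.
0xF5 0x1F 0x7B 0x31 0xB0 0xFA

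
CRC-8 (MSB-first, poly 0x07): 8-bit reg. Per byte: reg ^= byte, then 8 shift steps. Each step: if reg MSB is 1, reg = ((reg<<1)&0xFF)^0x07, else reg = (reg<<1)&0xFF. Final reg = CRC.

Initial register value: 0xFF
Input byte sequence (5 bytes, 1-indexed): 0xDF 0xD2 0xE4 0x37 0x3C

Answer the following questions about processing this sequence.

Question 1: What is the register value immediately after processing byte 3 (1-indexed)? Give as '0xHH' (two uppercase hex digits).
After byte 1 (0xDF): reg=0xE0
After byte 2 (0xD2): reg=0x9E
After byte 3 (0xE4): reg=0x61

Answer: 0x61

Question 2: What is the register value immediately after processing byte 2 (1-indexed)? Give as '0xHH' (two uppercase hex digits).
Answer: 0x9E

Derivation:
After byte 1 (0xDF): reg=0xE0
After byte 2 (0xD2): reg=0x9E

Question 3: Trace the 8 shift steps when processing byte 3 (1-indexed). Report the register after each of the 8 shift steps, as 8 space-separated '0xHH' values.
Answer: 0xF4 0xEF 0xD9 0xB5 0x6D 0xDA 0xB3 0x61

Derivation:
After byte 1 (0xDF): reg=0xE0
After byte 2 (0xD2): reg=0x9E
Register before byte 3: 0x9E
After XOR with byte 0xE4: 0x7A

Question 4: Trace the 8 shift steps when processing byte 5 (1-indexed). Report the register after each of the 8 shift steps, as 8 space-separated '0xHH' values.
After byte 1 (0xDF): reg=0xE0
After byte 2 (0xD2): reg=0x9E
After byte 3 (0xE4): reg=0x61
After byte 4 (0x37): reg=0xA5
Register before byte 5: 0xA5
After XOR with byte 0x3C: 0x99

Answer: 0x35 0x6A 0xD4 0xAF 0x59 0xB2 0x63 0xC6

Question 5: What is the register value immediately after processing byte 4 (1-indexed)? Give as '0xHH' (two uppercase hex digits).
After byte 1 (0xDF): reg=0xE0
After byte 2 (0xD2): reg=0x9E
After byte 3 (0xE4): reg=0x61
After byte 4 (0x37): reg=0xA5

Answer: 0xA5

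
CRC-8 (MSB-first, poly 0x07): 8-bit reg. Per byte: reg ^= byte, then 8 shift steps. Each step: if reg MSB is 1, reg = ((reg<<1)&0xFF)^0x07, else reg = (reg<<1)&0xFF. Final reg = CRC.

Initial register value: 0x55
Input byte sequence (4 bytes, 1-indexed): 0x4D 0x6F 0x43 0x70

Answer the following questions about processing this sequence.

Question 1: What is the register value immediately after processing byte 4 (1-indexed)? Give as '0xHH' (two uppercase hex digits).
Answer: 0x66

Derivation:
After byte 1 (0x4D): reg=0x48
After byte 2 (0x6F): reg=0xF5
After byte 3 (0x43): reg=0x0B
After byte 4 (0x70): reg=0x66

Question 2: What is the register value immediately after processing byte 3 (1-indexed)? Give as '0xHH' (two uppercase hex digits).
Answer: 0x0B

Derivation:
After byte 1 (0x4D): reg=0x48
After byte 2 (0x6F): reg=0xF5
After byte 3 (0x43): reg=0x0B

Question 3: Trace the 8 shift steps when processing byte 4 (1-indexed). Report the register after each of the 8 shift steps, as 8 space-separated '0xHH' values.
Answer: 0xF6 0xEB 0xD1 0xA5 0x4D 0x9A 0x33 0x66

Derivation:
After byte 1 (0x4D): reg=0x48
After byte 2 (0x6F): reg=0xF5
After byte 3 (0x43): reg=0x0B
Register before byte 4: 0x0B
After XOR with byte 0x70: 0x7B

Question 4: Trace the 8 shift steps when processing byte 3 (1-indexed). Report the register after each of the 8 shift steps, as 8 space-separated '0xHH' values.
After byte 1 (0x4D): reg=0x48
After byte 2 (0x6F): reg=0xF5
Register before byte 3: 0xF5
After XOR with byte 0x43: 0xB6

Answer: 0x6B 0xD6 0xAB 0x51 0xA2 0x43 0x86 0x0B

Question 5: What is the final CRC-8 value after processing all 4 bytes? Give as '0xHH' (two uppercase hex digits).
After byte 1 (0x4D): reg=0x48
After byte 2 (0x6F): reg=0xF5
After byte 3 (0x43): reg=0x0B
After byte 4 (0x70): reg=0x66

Answer: 0x66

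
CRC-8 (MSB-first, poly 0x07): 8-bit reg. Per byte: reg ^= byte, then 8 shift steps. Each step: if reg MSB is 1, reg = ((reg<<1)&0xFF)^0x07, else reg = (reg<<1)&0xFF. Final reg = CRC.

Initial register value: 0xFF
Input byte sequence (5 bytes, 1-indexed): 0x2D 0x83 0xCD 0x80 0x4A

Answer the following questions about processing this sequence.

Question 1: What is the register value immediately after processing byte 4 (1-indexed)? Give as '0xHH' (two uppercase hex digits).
Answer: 0xDA

Derivation:
After byte 1 (0x2D): reg=0x30
After byte 2 (0x83): reg=0x10
After byte 3 (0xCD): reg=0x1D
After byte 4 (0x80): reg=0xDA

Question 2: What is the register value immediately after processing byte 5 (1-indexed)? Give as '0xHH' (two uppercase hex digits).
Answer: 0xF9

Derivation:
After byte 1 (0x2D): reg=0x30
After byte 2 (0x83): reg=0x10
After byte 3 (0xCD): reg=0x1D
After byte 4 (0x80): reg=0xDA
After byte 5 (0x4A): reg=0xF9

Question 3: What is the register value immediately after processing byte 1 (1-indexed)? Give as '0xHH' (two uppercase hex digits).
After byte 1 (0x2D): reg=0x30

Answer: 0x30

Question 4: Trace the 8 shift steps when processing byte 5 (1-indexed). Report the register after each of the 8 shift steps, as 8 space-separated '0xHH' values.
After byte 1 (0x2D): reg=0x30
After byte 2 (0x83): reg=0x10
After byte 3 (0xCD): reg=0x1D
After byte 4 (0x80): reg=0xDA
Register before byte 5: 0xDA
After XOR with byte 0x4A: 0x90

Answer: 0x27 0x4E 0x9C 0x3F 0x7E 0xFC 0xFF 0xF9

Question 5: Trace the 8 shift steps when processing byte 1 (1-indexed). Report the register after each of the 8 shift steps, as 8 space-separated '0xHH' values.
Register before byte 1: 0xFF
After XOR with byte 0x2D: 0xD2

Answer: 0xA3 0x41 0x82 0x03 0x06 0x0C 0x18 0x30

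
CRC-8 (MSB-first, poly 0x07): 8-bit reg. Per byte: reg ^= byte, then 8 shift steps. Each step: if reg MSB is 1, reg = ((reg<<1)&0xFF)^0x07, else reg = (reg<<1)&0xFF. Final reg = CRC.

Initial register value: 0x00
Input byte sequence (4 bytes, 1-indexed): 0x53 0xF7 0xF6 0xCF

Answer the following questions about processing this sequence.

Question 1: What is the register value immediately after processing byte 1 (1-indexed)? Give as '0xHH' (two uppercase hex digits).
Answer: 0xBE

Derivation:
After byte 1 (0x53): reg=0xBE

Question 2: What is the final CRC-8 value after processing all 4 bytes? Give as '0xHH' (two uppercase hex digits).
After byte 1 (0x53): reg=0xBE
After byte 2 (0xF7): reg=0xF8
After byte 3 (0xF6): reg=0x2A
After byte 4 (0xCF): reg=0xB5

Answer: 0xB5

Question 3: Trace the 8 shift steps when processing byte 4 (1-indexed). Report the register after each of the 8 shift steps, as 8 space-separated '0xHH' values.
After byte 1 (0x53): reg=0xBE
After byte 2 (0xF7): reg=0xF8
After byte 3 (0xF6): reg=0x2A
Register before byte 4: 0x2A
After XOR with byte 0xCF: 0xE5

Answer: 0xCD 0x9D 0x3D 0x7A 0xF4 0xEF 0xD9 0xB5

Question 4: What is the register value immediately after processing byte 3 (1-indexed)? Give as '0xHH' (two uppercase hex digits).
After byte 1 (0x53): reg=0xBE
After byte 2 (0xF7): reg=0xF8
After byte 3 (0xF6): reg=0x2A

Answer: 0x2A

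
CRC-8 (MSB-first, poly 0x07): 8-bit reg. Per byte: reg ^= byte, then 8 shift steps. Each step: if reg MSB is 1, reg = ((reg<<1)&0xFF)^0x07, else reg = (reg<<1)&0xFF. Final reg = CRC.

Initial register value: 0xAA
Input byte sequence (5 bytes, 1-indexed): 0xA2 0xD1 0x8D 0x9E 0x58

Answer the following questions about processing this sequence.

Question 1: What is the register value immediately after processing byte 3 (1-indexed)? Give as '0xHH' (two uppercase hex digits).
Answer: 0x54

Derivation:
After byte 1 (0xA2): reg=0x38
After byte 2 (0xD1): reg=0x91
After byte 3 (0x8D): reg=0x54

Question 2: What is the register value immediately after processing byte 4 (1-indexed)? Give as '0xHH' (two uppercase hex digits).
After byte 1 (0xA2): reg=0x38
After byte 2 (0xD1): reg=0x91
After byte 3 (0x8D): reg=0x54
After byte 4 (0x9E): reg=0x78

Answer: 0x78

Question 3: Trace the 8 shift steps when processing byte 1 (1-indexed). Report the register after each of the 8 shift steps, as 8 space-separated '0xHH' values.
Answer: 0x10 0x20 0x40 0x80 0x07 0x0E 0x1C 0x38

Derivation:
Register before byte 1: 0xAA
After XOR with byte 0xA2: 0x08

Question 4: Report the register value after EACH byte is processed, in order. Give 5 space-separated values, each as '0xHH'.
0x38 0x91 0x54 0x78 0xE0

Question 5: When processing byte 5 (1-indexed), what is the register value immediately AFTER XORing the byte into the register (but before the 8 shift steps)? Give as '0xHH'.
Answer: 0x20

Derivation:
Register before byte 5: 0x78
Byte 5: 0x58
0x78 XOR 0x58 = 0x20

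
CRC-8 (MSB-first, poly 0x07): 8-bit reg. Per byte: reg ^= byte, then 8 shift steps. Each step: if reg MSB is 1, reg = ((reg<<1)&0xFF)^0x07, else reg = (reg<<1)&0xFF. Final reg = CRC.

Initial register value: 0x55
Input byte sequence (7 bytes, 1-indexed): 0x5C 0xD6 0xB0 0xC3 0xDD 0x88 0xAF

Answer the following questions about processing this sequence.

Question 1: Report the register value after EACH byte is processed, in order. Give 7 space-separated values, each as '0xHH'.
0x3F 0x91 0xE7 0xFC 0xE7 0x0A 0x72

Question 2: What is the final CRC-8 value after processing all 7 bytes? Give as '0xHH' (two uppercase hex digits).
After byte 1 (0x5C): reg=0x3F
After byte 2 (0xD6): reg=0x91
After byte 3 (0xB0): reg=0xE7
After byte 4 (0xC3): reg=0xFC
After byte 5 (0xDD): reg=0xE7
After byte 6 (0x88): reg=0x0A
After byte 7 (0xAF): reg=0x72

Answer: 0x72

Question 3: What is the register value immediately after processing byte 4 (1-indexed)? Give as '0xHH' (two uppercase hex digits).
Answer: 0xFC

Derivation:
After byte 1 (0x5C): reg=0x3F
After byte 2 (0xD6): reg=0x91
After byte 3 (0xB0): reg=0xE7
After byte 4 (0xC3): reg=0xFC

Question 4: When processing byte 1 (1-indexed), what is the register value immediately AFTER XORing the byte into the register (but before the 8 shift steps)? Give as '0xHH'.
Answer: 0x09

Derivation:
Register before byte 1: 0x55
Byte 1: 0x5C
0x55 XOR 0x5C = 0x09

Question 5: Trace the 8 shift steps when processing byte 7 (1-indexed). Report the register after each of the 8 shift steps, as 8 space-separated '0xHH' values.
Answer: 0x4D 0x9A 0x33 0x66 0xCC 0x9F 0x39 0x72

Derivation:
After byte 1 (0x5C): reg=0x3F
After byte 2 (0xD6): reg=0x91
After byte 3 (0xB0): reg=0xE7
After byte 4 (0xC3): reg=0xFC
After byte 5 (0xDD): reg=0xE7
After byte 6 (0x88): reg=0x0A
Register before byte 7: 0x0A
After XOR with byte 0xAF: 0xA5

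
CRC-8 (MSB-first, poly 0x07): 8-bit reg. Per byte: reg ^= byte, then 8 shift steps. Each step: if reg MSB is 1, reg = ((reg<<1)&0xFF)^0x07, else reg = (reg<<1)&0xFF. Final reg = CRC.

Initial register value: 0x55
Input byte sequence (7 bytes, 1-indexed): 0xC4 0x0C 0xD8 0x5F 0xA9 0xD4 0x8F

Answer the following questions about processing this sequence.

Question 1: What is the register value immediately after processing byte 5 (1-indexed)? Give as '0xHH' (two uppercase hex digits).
After byte 1 (0xC4): reg=0xFE
After byte 2 (0x0C): reg=0xD0
After byte 3 (0xD8): reg=0x38
After byte 4 (0x5F): reg=0x32
After byte 5 (0xA9): reg=0xC8

Answer: 0xC8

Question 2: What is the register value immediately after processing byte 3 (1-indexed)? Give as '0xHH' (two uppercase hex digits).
After byte 1 (0xC4): reg=0xFE
After byte 2 (0x0C): reg=0xD0
After byte 3 (0xD8): reg=0x38

Answer: 0x38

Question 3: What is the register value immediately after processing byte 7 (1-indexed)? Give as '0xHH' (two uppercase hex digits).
After byte 1 (0xC4): reg=0xFE
After byte 2 (0x0C): reg=0xD0
After byte 3 (0xD8): reg=0x38
After byte 4 (0x5F): reg=0x32
After byte 5 (0xA9): reg=0xC8
After byte 6 (0xD4): reg=0x54
After byte 7 (0x8F): reg=0x0F

Answer: 0x0F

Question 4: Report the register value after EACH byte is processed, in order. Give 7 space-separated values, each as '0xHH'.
0xFE 0xD0 0x38 0x32 0xC8 0x54 0x0F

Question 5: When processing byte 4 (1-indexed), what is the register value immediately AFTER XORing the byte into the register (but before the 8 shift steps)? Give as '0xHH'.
Register before byte 4: 0x38
Byte 4: 0x5F
0x38 XOR 0x5F = 0x67

Answer: 0x67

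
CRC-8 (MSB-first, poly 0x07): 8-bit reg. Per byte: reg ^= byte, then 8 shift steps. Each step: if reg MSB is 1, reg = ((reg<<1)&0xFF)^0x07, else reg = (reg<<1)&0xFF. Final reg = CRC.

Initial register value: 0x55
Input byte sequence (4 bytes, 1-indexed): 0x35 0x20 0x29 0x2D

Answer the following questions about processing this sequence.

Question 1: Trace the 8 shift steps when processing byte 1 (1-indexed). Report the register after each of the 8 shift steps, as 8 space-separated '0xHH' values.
Answer: 0xC0 0x87 0x09 0x12 0x24 0x48 0x90 0x27

Derivation:
Register before byte 1: 0x55
After XOR with byte 0x35: 0x60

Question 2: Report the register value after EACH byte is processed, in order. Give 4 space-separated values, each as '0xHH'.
0x27 0x15 0xB4 0xC6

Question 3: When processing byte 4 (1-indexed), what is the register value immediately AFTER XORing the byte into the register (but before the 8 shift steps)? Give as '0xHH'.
Register before byte 4: 0xB4
Byte 4: 0x2D
0xB4 XOR 0x2D = 0x99

Answer: 0x99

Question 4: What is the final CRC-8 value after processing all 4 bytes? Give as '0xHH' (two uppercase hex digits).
After byte 1 (0x35): reg=0x27
After byte 2 (0x20): reg=0x15
After byte 3 (0x29): reg=0xB4
After byte 4 (0x2D): reg=0xC6

Answer: 0xC6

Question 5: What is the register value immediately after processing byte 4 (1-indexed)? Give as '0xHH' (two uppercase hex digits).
Answer: 0xC6

Derivation:
After byte 1 (0x35): reg=0x27
After byte 2 (0x20): reg=0x15
After byte 3 (0x29): reg=0xB4
After byte 4 (0x2D): reg=0xC6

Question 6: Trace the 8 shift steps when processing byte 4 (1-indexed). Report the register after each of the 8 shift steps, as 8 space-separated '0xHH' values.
Answer: 0x35 0x6A 0xD4 0xAF 0x59 0xB2 0x63 0xC6

Derivation:
After byte 1 (0x35): reg=0x27
After byte 2 (0x20): reg=0x15
After byte 3 (0x29): reg=0xB4
Register before byte 4: 0xB4
After XOR with byte 0x2D: 0x99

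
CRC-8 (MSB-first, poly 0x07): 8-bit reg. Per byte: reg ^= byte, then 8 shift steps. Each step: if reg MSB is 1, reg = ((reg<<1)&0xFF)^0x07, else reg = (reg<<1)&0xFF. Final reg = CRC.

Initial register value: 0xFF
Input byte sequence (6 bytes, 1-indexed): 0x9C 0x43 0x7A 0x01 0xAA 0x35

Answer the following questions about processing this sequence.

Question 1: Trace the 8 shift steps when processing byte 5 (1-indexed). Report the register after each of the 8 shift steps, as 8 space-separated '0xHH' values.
After byte 1 (0x9C): reg=0x2E
After byte 2 (0x43): reg=0x04
After byte 3 (0x7A): reg=0x7D
After byte 4 (0x01): reg=0x73
Register before byte 5: 0x73
After XOR with byte 0xAA: 0xD9

Answer: 0xB5 0x6D 0xDA 0xB3 0x61 0xC2 0x83 0x01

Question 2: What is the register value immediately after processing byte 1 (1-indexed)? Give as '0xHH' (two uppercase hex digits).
After byte 1 (0x9C): reg=0x2E

Answer: 0x2E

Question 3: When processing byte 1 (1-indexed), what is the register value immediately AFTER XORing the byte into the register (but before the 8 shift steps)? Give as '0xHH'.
Answer: 0x63

Derivation:
Register before byte 1: 0xFF
Byte 1: 0x9C
0xFF XOR 0x9C = 0x63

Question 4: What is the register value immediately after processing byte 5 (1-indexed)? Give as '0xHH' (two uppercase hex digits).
After byte 1 (0x9C): reg=0x2E
After byte 2 (0x43): reg=0x04
After byte 3 (0x7A): reg=0x7D
After byte 4 (0x01): reg=0x73
After byte 5 (0xAA): reg=0x01

Answer: 0x01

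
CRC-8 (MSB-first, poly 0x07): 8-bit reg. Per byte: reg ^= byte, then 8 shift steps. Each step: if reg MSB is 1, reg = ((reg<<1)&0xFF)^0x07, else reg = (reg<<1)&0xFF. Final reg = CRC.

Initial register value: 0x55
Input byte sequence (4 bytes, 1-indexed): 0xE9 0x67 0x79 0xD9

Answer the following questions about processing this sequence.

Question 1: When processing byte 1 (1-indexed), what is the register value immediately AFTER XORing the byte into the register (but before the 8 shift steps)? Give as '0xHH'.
Answer: 0xBC

Derivation:
Register before byte 1: 0x55
Byte 1: 0xE9
0x55 XOR 0xE9 = 0xBC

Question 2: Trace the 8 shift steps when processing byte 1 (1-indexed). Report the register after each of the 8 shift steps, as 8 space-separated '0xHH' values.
Answer: 0x7F 0xFE 0xFB 0xF1 0xE5 0xCD 0x9D 0x3D

Derivation:
Register before byte 1: 0x55
After XOR with byte 0xE9: 0xBC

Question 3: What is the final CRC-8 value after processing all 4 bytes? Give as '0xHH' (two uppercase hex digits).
Answer: 0xBD

Derivation:
After byte 1 (0xE9): reg=0x3D
After byte 2 (0x67): reg=0x81
After byte 3 (0x79): reg=0xE6
After byte 4 (0xD9): reg=0xBD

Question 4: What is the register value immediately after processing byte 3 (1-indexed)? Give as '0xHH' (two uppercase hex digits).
Answer: 0xE6

Derivation:
After byte 1 (0xE9): reg=0x3D
After byte 2 (0x67): reg=0x81
After byte 3 (0x79): reg=0xE6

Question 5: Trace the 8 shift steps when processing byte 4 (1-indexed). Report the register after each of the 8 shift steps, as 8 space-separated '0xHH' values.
Answer: 0x7E 0xFC 0xFF 0xF9 0xF5 0xED 0xDD 0xBD

Derivation:
After byte 1 (0xE9): reg=0x3D
After byte 2 (0x67): reg=0x81
After byte 3 (0x79): reg=0xE6
Register before byte 4: 0xE6
After XOR with byte 0xD9: 0x3F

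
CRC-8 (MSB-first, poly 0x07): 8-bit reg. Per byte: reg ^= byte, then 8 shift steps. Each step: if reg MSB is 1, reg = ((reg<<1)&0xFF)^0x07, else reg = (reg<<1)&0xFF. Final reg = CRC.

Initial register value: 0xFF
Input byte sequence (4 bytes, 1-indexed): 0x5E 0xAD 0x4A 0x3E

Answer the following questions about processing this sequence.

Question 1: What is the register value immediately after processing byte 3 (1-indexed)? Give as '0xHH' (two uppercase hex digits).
After byte 1 (0x5E): reg=0x6E
After byte 2 (0xAD): reg=0x47
After byte 3 (0x4A): reg=0x23

Answer: 0x23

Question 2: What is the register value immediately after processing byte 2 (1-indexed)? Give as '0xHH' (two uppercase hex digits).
After byte 1 (0x5E): reg=0x6E
After byte 2 (0xAD): reg=0x47

Answer: 0x47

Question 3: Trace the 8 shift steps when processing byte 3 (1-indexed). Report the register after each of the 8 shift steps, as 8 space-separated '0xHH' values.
After byte 1 (0x5E): reg=0x6E
After byte 2 (0xAD): reg=0x47
Register before byte 3: 0x47
After XOR with byte 0x4A: 0x0D

Answer: 0x1A 0x34 0x68 0xD0 0xA7 0x49 0x92 0x23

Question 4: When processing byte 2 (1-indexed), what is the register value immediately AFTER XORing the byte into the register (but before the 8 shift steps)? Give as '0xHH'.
Register before byte 2: 0x6E
Byte 2: 0xAD
0x6E XOR 0xAD = 0xC3

Answer: 0xC3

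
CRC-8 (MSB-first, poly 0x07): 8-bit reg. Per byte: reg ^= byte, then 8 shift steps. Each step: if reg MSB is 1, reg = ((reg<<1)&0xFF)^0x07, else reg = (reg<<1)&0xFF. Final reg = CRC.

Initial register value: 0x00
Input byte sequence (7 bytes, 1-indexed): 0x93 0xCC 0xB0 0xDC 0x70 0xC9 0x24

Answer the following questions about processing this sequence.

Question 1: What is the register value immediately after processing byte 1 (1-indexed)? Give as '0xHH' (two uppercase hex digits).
After byte 1 (0x93): reg=0xF0

Answer: 0xF0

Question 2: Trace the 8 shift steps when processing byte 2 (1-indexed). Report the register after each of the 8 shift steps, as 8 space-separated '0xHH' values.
Answer: 0x78 0xF0 0xE7 0xC9 0x95 0x2D 0x5A 0xB4

Derivation:
After byte 1 (0x93): reg=0xF0
Register before byte 2: 0xF0
After XOR with byte 0xCC: 0x3C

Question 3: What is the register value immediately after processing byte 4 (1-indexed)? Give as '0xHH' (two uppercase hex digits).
After byte 1 (0x93): reg=0xF0
After byte 2 (0xCC): reg=0xB4
After byte 3 (0xB0): reg=0x1C
After byte 4 (0xDC): reg=0x4E

Answer: 0x4E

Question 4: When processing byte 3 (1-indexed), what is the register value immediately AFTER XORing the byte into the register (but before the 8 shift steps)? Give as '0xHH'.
Register before byte 3: 0xB4
Byte 3: 0xB0
0xB4 XOR 0xB0 = 0x04

Answer: 0x04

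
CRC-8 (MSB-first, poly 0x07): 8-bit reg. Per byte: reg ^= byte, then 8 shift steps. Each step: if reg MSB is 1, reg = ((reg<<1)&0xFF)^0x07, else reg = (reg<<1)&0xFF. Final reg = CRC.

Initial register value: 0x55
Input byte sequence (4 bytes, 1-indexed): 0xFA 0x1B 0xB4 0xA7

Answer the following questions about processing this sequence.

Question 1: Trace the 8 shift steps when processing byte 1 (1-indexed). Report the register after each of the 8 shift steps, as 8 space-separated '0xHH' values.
Answer: 0x59 0xB2 0x63 0xC6 0x8B 0x11 0x22 0x44

Derivation:
Register before byte 1: 0x55
After XOR with byte 0xFA: 0xAF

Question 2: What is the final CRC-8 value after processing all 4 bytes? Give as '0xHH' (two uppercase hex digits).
Answer: 0x04

Derivation:
After byte 1 (0xFA): reg=0x44
After byte 2 (0x1B): reg=0x9A
After byte 3 (0xB4): reg=0xCA
After byte 4 (0xA7): reg=0x04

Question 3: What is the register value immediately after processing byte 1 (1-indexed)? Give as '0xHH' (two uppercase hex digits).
After byte 1 (0xFA): reg=0x44

Answer: 0x44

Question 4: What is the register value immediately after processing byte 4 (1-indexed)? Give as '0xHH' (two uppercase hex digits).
After byte 1 (0xFA): reg=0x44
After byte 2 (0x1B): reg=0x9A
After byte 3 (0xB4): reg=0xCA
After byte 4 (0xA7): reg=0x04

Answer: 0x04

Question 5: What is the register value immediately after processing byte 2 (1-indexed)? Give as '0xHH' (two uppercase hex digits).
After byte 1 (0xFA): reg=0x44
After byte 2 (0x1B): reg=0x9A

Answer: 0x9A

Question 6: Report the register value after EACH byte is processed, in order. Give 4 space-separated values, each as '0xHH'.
0x44 0x9A 0xCA 0x04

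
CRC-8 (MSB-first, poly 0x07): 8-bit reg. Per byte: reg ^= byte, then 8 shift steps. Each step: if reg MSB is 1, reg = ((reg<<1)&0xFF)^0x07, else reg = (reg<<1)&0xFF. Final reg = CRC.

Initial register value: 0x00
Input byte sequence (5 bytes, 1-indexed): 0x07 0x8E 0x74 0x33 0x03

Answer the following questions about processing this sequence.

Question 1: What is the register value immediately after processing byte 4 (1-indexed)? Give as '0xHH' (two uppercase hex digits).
Answer: 0x2A

Derivation:
After byte 1 (0x07): reg=0x15
After byte 2 (0x8E): reg=0xC8
After byte 3 (0x74): reg=0x3D
After byte 4 (0x33): reg=0x2A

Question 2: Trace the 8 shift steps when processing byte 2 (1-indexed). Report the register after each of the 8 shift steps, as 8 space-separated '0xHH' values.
After byte 1 (0x07): reg=0x15
Register before byte 2: 0x15
After XOR with byte 0x8E: 0x9B

Answer: 0x31 0x62 0xC4 0x8F 0x19 0x32 0x64 0xC8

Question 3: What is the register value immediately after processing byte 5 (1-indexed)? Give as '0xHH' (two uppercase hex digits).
Answer: 0xDF

Derivation:
After byte 1 (0x07): reg=0x15
After byte 2 (0x8E): reg=0xC8
After byte 3 (0x74): reg=0x3D
After byte 4 (0x33): reg=0x2A
After byte 5 (0x03): reg=0xDF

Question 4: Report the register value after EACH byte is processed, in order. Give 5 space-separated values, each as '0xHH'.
0x15 0xC8 0x3D 0x2A 0xDF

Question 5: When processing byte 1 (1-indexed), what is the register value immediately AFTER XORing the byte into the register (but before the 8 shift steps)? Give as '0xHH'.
Register before byte 1: 0x00
Byte 1: 0x07
0x00 XOR 0x07 = 0x07

Answer: 0x07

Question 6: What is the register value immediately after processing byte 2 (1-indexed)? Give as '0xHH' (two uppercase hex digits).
Answer: 0xC8

Derivation:
After byte 1 (0x07): reg=0x15
After byte 2 (0x8E): reg=0xC8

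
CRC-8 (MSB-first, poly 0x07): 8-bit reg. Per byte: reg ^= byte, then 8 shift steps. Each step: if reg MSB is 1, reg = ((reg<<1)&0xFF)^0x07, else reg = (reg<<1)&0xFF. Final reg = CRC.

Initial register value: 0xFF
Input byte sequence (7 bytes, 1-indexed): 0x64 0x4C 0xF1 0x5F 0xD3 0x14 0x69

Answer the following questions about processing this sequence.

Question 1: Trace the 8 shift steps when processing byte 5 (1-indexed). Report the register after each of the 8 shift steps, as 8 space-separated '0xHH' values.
Answer: 0xD7 0xA9 0x55 0xAA 0x53 0xA6 0x4B 0x96

Derivation:
After byte 1 (0x64): reg=0xC8
After byte 2 (0x4C): reg=0x95
After byte 3 (0xF1): reg=0x3B
After byte 4 (0x5F): reg=0x3B
Register before byte 5: 0x3B
After XOR with byte 0xD3: 0xE8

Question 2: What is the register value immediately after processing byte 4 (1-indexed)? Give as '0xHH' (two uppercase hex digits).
Answer: 0x3B

Derivation:
After byte 1 (0x64): reg=0xC8
After byte 2 (0x4C): reg=0x95
After byte 3 (0xF1): reg=0x3B
After byte 4 (0x5F): reg=0x3B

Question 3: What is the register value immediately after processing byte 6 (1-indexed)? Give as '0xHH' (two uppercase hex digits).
After byte 1 (0x64): reg=0xC8
After byte 2 (0x4C): reg=0x95
After byte 3 (0xF1): reg=0x3B
After byte 4 (0x5F): reg=0x3B
After byte 5 (0xD3): reg=0x96
After byte 6 (0x14): reg=0x87

Answer: 0x87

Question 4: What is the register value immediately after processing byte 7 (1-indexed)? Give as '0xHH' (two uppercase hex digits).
After byte 1 (0x64): reg=0xC8
After byte 2 (0x4C): reg=0x95
After byte 3 (0xF1): reg=0x3B
After byte 4 (0x5F): reg=0x3B
After byte 5 (0xD3): reg=0x96
After byte 6 (0x14): reg=0x87
After byte 7 (0x69): reg=0x84

Answer: 0x84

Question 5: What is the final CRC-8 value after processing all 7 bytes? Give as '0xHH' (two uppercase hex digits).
After byte 1 (0x64): reg=0xC8
After byte 2 (0x4C): reg=0x95
After byte 3 (0xF1): reg=0x3B
After byte 4 (0x5F): reg=0x3B
After byte 5 (0xD3): reg=0x96
After byte 6 (0x14): reg=0x87
After byte 7 (0x69): reg=0x84

Answer: 0x84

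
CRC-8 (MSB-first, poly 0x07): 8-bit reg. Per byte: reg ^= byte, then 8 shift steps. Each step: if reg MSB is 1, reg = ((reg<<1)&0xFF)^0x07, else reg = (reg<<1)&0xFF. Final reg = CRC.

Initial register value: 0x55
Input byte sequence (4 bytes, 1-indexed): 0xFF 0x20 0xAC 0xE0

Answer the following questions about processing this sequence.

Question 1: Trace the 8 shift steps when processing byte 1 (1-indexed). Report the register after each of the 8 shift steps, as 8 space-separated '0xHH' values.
Register before byte 1: 0x55
After XOR with byte 0xFF: 0xAA

Answer: 0x53 0xA6 0x4B 0x96 0x2B 0x56 0xAC 0x5F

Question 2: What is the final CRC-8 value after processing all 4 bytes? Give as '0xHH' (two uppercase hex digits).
After byte 1 (0xFF): reg=0x5F
After byte 2 (0x20): reg=0x7A
After byte 3 (0xAC): reg=0x2C
After byte 4 (0xE0): reg=0x6A

Answer: 0x6A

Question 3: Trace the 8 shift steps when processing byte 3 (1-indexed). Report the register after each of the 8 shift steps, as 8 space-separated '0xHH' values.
Answer: 0xAB 0x51 0xA2 0x43 0x86 0x0B 0x16 0x2C

Derivation:
After byte 1 (0xFF): reg=0x5F
After byte 2 (0x20): reg=0x7A
Register before byte 3: 0x7A
After XOR with byte 0xAC: 0xD6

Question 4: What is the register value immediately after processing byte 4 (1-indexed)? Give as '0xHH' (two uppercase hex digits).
After byte 1 (0xFF): reg=0x5F
After byte 2 (0x20): reg=0x7A
After byte 3 (0xAC): reg=0x2C
After byte 4 (0xE0): reg=0x6A

Answer: 0x6A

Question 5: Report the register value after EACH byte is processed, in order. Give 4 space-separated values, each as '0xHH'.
0x5F 0x7A 0x2C 0x6A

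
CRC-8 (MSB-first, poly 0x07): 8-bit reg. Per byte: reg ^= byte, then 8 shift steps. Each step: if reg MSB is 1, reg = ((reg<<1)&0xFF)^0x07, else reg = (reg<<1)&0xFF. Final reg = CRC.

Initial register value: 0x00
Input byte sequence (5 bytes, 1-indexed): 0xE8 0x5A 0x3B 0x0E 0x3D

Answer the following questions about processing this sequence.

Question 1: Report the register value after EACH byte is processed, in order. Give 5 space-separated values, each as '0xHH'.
0x96 0x6A 0xB0 0x33 0x2A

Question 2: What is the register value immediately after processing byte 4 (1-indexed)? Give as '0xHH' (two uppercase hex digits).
After byte 1 (0xE8): reg=0x96
After byte 2 (0x5A): reg=0x6A
After byte 3 (0x3B): reg=0xB0
After byte 4 (0x0E): reg=0x33

Answer: 0x33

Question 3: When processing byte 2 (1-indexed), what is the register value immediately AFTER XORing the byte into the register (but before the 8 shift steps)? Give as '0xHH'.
Register before byte 2: 0x96
Byte 2: 0x5A
0x96 XOR 0x5A = 0xCC

Answer: 0xCC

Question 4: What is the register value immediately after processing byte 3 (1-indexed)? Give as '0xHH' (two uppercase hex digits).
After byte 1 (0xE8): reg=0x96
After byte 2 (0x5A): reg=0x6A
After byte 3 (0x3B): reg=0xB0

Answer: 0xB0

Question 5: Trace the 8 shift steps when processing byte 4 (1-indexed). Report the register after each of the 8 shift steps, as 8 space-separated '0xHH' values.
After byte 1 (0xE8): reg=0x96
After byte 2 (0x5A): reg=0x6A
After byte 3 (0x3B): reg=0xB0
Register before byte 4: 0xB0
After XOR with byte 0x0E: 0xBE

Answer: 0x7B 0xF6 0xEB 0xD1 0xA5 0x4D 0x9A 0x33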